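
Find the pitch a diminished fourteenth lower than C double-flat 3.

Counting seven letter names plus an octave down from C lands on D.
Moving 21 semitones down from Cbb3 (the size of a diminished fourteenth) reaches Db1.

D flat 1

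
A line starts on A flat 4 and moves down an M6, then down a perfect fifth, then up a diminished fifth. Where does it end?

Down a major sixth from Ab4: Cb4 (9 semitones down).
Cb4 down a perfect fifth → Fb3 (7 semitones).
A diminished fifth up from Fb3 is Cbb4.

C double-flat 4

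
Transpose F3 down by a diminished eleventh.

Counting four letter names plus an octave down from F lands on C.
Moving 16 semitones down from F3 (the size of a diminished eleventh) reaches C#2.

C#2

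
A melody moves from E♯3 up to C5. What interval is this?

E to C spans six letter names (E-F-G-A-B-C), plus an octave, so the interval is some kind of thirteenth.
E#3 to C5 spans 19 semitones — two semitones narrower than the major thirteenth (21) — giving a diminished thirteenth.
(Equivalently, a compound diminished sixth: a diminished sixth plus an octave.)

diminished thirteenth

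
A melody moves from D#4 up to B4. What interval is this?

D to B spans six letter names (D-E-F-G-A-B): a sixth.
At 8 semitones, D#4→B4 falls one short of a major sixth: minor.

minor sixth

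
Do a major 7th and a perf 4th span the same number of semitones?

A major seventh spans 11 semitones; a perfect fourth spans 5 semitones. They differ by 6.

No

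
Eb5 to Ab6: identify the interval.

perfect 11th

E to A spans four letter names (E-F-G-A), plus an octave: an eleventh.
The perfect eleventh spans 17 semitones, and Eb5 to Ab6 is exactly 17 semitones — so this is a perfect eleventh.
(Equivalently, a compound perfect fourth: a perfect fourth plus an octave.)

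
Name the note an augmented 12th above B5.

The twelfth's letter: B up five letter names plus an octave → F.
Moving 20 semitones up from B5 (the size of an augmented twelfth) reaches F##7.

F##7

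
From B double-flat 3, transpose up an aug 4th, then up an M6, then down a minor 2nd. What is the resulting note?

Bbb3 up an augmented fourth → Eb4 (6 semitones).
A major sixth up from Eb4 is C5.
A minor second down from C5 is B4.

B 4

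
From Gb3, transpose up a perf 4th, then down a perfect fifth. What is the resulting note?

Gb3 up a perfect fourth → Cb4 (5 semitones).
Cb4 down a perfect fifth → Fb3 (7 semitones).

Fb3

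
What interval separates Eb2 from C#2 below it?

diminished 3rd

Descending from Eb2 to C#2 is the same interval as ascending C#2 to Eb2.
C to E spans three letter names (C-D-E): a third.
A major third would be 4 semitones; C#2 to Eb2 is 2, two semitones narrower, so the interval is diminished.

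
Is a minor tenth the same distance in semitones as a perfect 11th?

No

15 semitones (minor tenth) vs 17 semitones (perfect eleventh): not equal.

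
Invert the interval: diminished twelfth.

A4

First reduce the compound diminished twelfth to its simple form, a diminished fifth.
The rule of nine gives the new number: 9 − 5 = 4, so a fifth becomes a fourth.
And diminished becomes augmented under inversion, so we get an augmented fourth.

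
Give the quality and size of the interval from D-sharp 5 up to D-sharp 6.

D to D is the same letter name, plus an octave, so the interval is some kind of octave.
Counting semitones, D#5→D#6 is 12, which is the perfect octave.

perfect 8th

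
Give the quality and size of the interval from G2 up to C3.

P4

G to C spans four letter names (G-A-B-C), so the interval is some kind of fourth.
The perfect fourth spans 5 semitones, and G2 to C3 is exactly 5 semitones — so this is a perfect fourth.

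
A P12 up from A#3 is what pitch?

Counting five letter names plus an octave up from A lands on E.
A perfect twelfth spans 19 semitones, so from A#3 the target pitch is E#5.

E#5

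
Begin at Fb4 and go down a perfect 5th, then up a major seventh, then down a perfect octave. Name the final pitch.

A perfect fifth down from Fb4 is Bbb3.
Up a major seventh from Bbb3: Ab4 (11 semitones up).
Ab4 down a perfect octave → Ab3 (12 semitones).

Ab3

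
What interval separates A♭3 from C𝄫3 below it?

Descending from Ab3 to Cbb3 is the same interval as ascending Cbb3 to Ab3.
C to A spans six letter names (C-D-E-F-G-A): a sixth.
Cbb3 to Ab3 spans 10 semitones — one semitone wider than the major sixth (9) — giving an augmented sixth.

augmented 6th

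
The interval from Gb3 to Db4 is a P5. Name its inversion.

The rule of nine gives the new number: 9 − 5 = 4, so a fifth becomes a fourth.
The quality also flips — perfect stays perfect — giving a perfect fourth.

perfect fourth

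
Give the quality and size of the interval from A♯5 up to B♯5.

A to B spans two letter names (A-B), so the interval is some kind of second.
Counting semitones, A#5→B#5 is 2, which is the major second.

major 2nd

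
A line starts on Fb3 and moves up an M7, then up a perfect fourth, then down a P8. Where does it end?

Ab3

Fb3 up a major seventh → Eb4 (11 semitones).
Up a perfect fourth from Eb4: Ab4 (5 semitones up).
Down a perfect octave from Ab4: Ab3 (12 semitones down).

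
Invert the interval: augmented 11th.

diminished 5th

First reduce the compound augmented eleventh to its simple form, an augmented fourth.
The rule of nine gives the new number: 9 − 4 = 5, so a fourth becomes a fifth.
The quality also flips — augmented becomes diminished — giving a diminished fifth.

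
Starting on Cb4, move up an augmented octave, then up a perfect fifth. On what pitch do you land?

G5

An augmented octave up from Cb4 is C5.
A perfect fifth up from C5 is G5.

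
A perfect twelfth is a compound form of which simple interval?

Each octave removed subtracts seven from the number: 12 − 7 = 5.
That makes a perfect twelfth a compound perfect fifth — an octave plus a perfect fifth.

perfect fifth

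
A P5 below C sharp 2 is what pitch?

The fifth takes the letter from C down to F.
A perfect fifth is 7 semitones; 7 semitones down from C#2 gives F#1.

F sharp 1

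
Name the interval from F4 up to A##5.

F to A spans three letter names (F-G-A), plus an octave, so the interval is some kind of tenth.
The major tenth is 16 semitones; here we have 18, two semitones wider: doubly augmented.
(Equivalently, a compound doubly augmented third: a doubly augmented third plus an octave.)

doubly augmented tenth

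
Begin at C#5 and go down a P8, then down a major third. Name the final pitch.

A perfect octave down from C#5 is C#4.
C#4 down a major third → A3 (4 semitones).

A3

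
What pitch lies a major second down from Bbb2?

Two letter names down from B: A.
A major second is 2 semitones; 2 semitones down from Bbb2 gives Abb2.

Abb2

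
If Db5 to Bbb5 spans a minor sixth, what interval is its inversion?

major third

The rule of nine gives the new number: 9 − 6 = 3, so a sixth becomes a third.
Quality inverts too: minor becomes major. That makes the inversion a major third.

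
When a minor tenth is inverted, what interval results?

First reduce the compound minor tenth to its simple form, a minor third.
The rule of nine gives the new number: 9 − 3 = 6, so a third becomes a sixth.
The quality also flips — minor becomes major — giving a major sixth.

major 6th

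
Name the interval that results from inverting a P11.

First reduce the compound perfect eleventh to its simple form, a perfect fourth.
Inverted interval numbers add to nine, so a fourth pairs with a fifth (4 + 5 = 9).
And perfect stays perfect under inversion, so we get a perfect fifth.

perfect fifth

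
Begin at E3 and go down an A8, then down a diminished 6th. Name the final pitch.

An augmented octave down from E3 is Eb2.
A diminished sixth down from Eb2 is G#1.

G#1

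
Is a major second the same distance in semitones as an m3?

No

2 semitones (major second) vs 3 semitones (minor third): not equal.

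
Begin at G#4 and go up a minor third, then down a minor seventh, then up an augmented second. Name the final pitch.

G#4 up a minor third → B4 (3 semitones).
B4 down a minor seventh → C#4 (10 semitones).
An augmented second up from C#4 is D##4.

D##4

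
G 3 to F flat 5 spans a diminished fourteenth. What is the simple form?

diminished 7th

Take out an octave (7 from the number): 14 − 7 = 7.
So a diminished fourteenth is an octave plus a diminished seventh. The quality is unchanged.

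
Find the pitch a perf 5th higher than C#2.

The fifth takes the letter from C up to G.
Moving 7 semitones up from C#2 (the size of a perfect fifth) reaches G#2.

G#2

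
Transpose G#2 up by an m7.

F#3

Seven letter names up from G: F.
Moving 10 semitones up from G#2 (the size of a minor seventh) reaches F#3.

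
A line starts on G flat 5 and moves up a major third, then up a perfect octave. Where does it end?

Up a major third from Gb5: Bb5 (4 semitones up).
A perfect octave up from Bb5 is Bb6.

B flat 6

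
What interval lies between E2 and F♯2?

major 2nd

E to F spans two letter names (E-F) — that makes it a second of some quality.
The major second spans 2 semitones, and E2 to F#2 is exactly 2 semitones — so this is a major second.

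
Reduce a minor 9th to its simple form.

Take out an octave (7 from the number): 9 − 7 = 2.
Quality carries through unchanged, so the simple form is a minor second.

minor 2nd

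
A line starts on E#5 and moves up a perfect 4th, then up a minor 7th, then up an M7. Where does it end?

E#5 up a perfect fourth → A#5 (5 semitones).
Up a minor seventh from A#5: G#6 (10 semitones up).
A major seventh up from G#6 is F##7.

F##7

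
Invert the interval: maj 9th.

First reduce the compound major ninth to its simple form, a major second.
Inverted interval numbers add to nine, so a second pairs with a seventh (2 + 7 = 9).
And major becomes minor under inversion, so we get a minor seventh.

minor 7th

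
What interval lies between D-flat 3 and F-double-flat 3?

D to F spans three letter names (D-E-F), so the interval is some kind of third.
Db3 to Fbb3 spans 2 semitones — two semitones narrower than the major third (4) — giving a diminished third.

diminished third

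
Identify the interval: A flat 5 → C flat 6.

A to C spans three letter names (A-B-C): a third.
A major third would be 4 semitones, but Ab5 to Cb6 is 3 — one semitone narrower, making it a minor third.

minor 3rd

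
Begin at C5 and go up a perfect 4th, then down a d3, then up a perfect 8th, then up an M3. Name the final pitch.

F##6

A perfect fourth up from C5 is F5.
Down a diminished third from F5: D#5 (2 semitones down).
Up a perfect octave from D#5: D#6 (12 semitones up).
A major third up from D#6 is F##6.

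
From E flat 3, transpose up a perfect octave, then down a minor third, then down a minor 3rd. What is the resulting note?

A 3

A perfect octave up from Eb3 is Eb4.
A minor third down from Eb4 is C4.
A minor third down from C4 is A3.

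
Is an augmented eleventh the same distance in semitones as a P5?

No

An augmented eleventh is 18 semitones but a perfect fifth is 7 semitones — different sizes.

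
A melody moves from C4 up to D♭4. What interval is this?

m2

C to D spans two letter names (C-D) — that makes it a second of some quality.
A major second would be 2 semitones, but C4 to Db4 is 1 — one semitone narrower, making it a minor second.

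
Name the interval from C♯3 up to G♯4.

perfect twelfth

C to G spans five letter names (C-D-E-F-G), plus an octave, so the interval is some kind of twelfth.
C#3 to G#4 is 19 semitones, matching the perfect twelfth exactly, so the quality is perfect.
(Equivalently, a compound perfect fifth: a perfect fifth plus an octave.)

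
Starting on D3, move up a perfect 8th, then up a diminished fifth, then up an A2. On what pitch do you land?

B4

D3 up a perfect octave → D4 (12 semitones).
D4 up a diminished fifth → Ab4 (6 semitones).
An augmented second up from Ab4 is B4.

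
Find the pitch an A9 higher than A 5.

Counting two letter names plus an octave up from A lands on B.
An augmented ninth is 15 semitones; 15 semitones up from A5 gives B#6.

B-sharp 6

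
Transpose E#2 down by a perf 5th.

A#1

Counting five letter names down from E lands on A.
A perfect fifth spans 7 semitones, so from E#2 the target pitch is A#1.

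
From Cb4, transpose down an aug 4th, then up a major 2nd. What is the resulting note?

Abb3

Cb4 down an augmented fourth → Gbb3 (6 semitones).
Up a major second from Gbb3: Abb3 (2 semitones up).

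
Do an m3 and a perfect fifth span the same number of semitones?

No

A minor third is 3 semitones but a perfect fifth is 7 semitones — different sizes.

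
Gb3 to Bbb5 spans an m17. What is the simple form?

minor third

Each octave removed subtracts seven from the number: 17 − 14 = 3.
That makes a minor seventeenth a compound minor third — 2 octaves plus a minor third.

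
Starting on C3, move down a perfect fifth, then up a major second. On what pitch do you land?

G2

A perfect fifth down from C3 is F2.
Up a major second from F2: G2 (2 semitones up).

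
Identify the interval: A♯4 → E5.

d5

A to E spans five letter names (A-B-C-D-E): a fifth.
A perfect fifth would be 7 semitones; A#4 to E5 is 6, one semitone narrower, so the interval is diminished.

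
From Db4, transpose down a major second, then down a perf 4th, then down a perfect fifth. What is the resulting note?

Cb3

Down a major second from Db4: Cb4 (2 semitones down).
Down a perfect fourth from Cb4: Gb3 (5 semitones down).
Gb3 down a perfect fifth → Cb3 (7 semitones).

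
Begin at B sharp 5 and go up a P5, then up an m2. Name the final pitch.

A perfect fifth up from B#5 is F##6.
Up a minor second from F##6: G#6 (1 semitone up).

G sharp 6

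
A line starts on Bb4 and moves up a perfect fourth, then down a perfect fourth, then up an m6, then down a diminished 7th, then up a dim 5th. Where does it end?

Up a perfect fourth from Bb4: Eb5 (5 semitones up).
Eb5 down a perfect fourth → Bb4 (5 semitones).
Up a minor sixth from Bb4: Gb5 (8 semitones up).
Gb5 down a diminished seventh → A4 (9 semitones).
A4 up a diminished fifth → Eb5 (6 semitones).

Eb5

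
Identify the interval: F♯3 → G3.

F to G spans two letter names (F-G), so the interval is some kind of second.
F#3 to G3 is 1 semitone, a half step short of the major second (2), so this is minor.

minor second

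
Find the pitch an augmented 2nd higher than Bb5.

Counting two letter names up from B lands on C.
An augmented second is 3 semitones; 3 semitones up from Bb5 gives C#6.

C#6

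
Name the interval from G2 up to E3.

major 6th

G to E spans six letter names (G-A-B-C-D-E) — that makes it a sixth of some quality.
Counting semitones, G2→E3 is 9, which is the major sixth.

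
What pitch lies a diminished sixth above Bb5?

Gbb6

The sixth takes the letter from B up to G.
Moving 7 semitones up from Bb5 (the size of a diminished sixth) reaches Gbb6.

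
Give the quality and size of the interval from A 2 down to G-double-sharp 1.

diminished ninth

Descending from A2 to G##1 is the same interval as ascending G##1 to A2.
G to A spans two letter names (G-A), plus an octave, so the interval is some kind of ninth.
The major ninth is 14 semitones; here we have 12, two semitones narrower: diminished.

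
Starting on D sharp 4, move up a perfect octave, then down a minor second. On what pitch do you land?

D#4 up a perfect octave → D#5 (12 semitones).
D#5 down a minor second → C##5 (1 semitone).

C double-sharp 5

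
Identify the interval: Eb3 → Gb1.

Descending from Eb3 to Gb1 is the same interval as ascending Gb1 to Eb3.
G to E spans six letter names (G-A-B-C-D-E), plus an octave: a thirteenth.
Gb1 to Eb3 is 21 semitones, matching the major thirteenth exactly, so the quality is major.
(Equivalently, a compound major sixth: a major sixth plus an octave.)

major 13th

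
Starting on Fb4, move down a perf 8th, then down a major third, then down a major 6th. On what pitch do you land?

Fbb2

A perfect octave down from Fb4 is Fb3.
Down a major third from Fb3: Dbb3 (4 semitones down).
Dbb3 down a major sixth → Fbb2 (9 semitones).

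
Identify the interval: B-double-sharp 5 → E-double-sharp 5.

Descending from B##5 to E##5 is the same interval as ascending E##5 to B##5.
E to B spans five letter names (E-F-G-A-B): a fifth.
Counting semitones, E##5→B##5 is 7, which is the perfect fifth.

perfect fifth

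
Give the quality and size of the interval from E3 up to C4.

minor sixth

E to C spans six letter names (E-F-G-A-B-C): a sixth.
E3 to C4 is 8 semitones, a half step short of the major sixth (9), so this is minor.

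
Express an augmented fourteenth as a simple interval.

augmented 7th

Take out an octave (7 from the number): 14 − 7 = 7.
So an augmented fourteenth is an octave plus an augmented seventh. The quality is unchanged.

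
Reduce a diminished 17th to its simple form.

Take out 2 octaves (14 from the number): 17 − 14 = 3.
That makes a diminished seventeenth a compound diminished third — 2 octaves plus a diminished third.

diminished 3rd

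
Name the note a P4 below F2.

The fourth takes the letter from F down to C.
Moving 5 semitones down from F2 (the size of a perfect fourth) reaches C2.

C2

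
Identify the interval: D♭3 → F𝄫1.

augmented thirteenth

Descending from Db3 to Fbb1 is the same interval as ascending Fbb1 to Db3.
F to D spans six letter names (F-G-A-B-C-D), plus an octave — that makes it a thirteenth of some quality.
A major thirteenth would be 21 semitones; Fbb1 to Db3 is 22, one semitone wider, so the interval is augmented.
(Equivalently, a compound augmented sixth: an augmented sixth plus an octave.)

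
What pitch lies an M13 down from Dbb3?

The thirteenth's letter: D down six letter names plus an octave → F.
A major thirteenth spans 21 semitones, so from Dbb3 the target pitch is Fbb1.

Fbb1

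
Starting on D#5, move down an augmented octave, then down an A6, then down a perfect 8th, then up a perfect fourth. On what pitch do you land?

Bbb2

Down an augmented octave from D#5: D4 (13 semitones down).
An augmented sixth down from D4 is Fb3.
A perfect octave down from Fb3 is Fb2.
A perfect fourth up from Fb2 is Bbb2.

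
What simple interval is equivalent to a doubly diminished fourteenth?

doubly diminished 7th

Each octave removed subtracts seven from the number: 14 − 7 = 7.
That makes a doubly diminished fourteenth a compound doubly diminished seventh — an octave plus a doubly diminished seventh.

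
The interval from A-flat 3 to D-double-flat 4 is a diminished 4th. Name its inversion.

augmented 5th

The rule of nine gives the new number: 9 − 4 = 5, so a fourth becomes a fifth.
The quality also flips — diminished becomes augmented — giving an augmented fifth.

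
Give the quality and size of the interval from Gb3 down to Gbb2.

augmented 8th

Descending from Gb3 to Gbb2 is the same interval as ascending Gbb2 to Gb3.
G to G is the same letter name, plus an octave: an octave.
The perfect octave is 12 semitones; here we have 13, one semitone wider: augmented.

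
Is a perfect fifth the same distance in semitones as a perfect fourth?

No

A perfect fifth spans 7 semitones; a perfect fourth spans 5 semitones. They differ by 2.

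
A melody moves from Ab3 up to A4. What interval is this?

A to A is the same letter name, plus an octave: an octave.
Ab3 to A4 spans 13 semitones — one semitone wider than the perfect octave (12) — giving an augmented octave.

augmented octave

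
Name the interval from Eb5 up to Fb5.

E to F spans two letter names (E-F): a second.
Eb5 to Fb5 is 1 semitone, a half step short of the major second (2), so this is minor.

minor second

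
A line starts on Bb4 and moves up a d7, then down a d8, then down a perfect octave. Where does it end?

Ab3

Bb4 up a diminished seventh → Abb5 (9 semitones).
Abb5 down a diminished octave → Ab4 (11 semitones).
A perfect octave down from Ab4 is Ab3.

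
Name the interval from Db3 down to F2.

minor sixth

Descending from Db3 to F2 is the same interval as ascending F2 to Db3.
F to D spans six letter names (F-G-A-B-C-D) — that makes it a sixth of some quality.
A major sixth would be 9 semitones, but F2 to Db3 is 8 — one semitone narrower, making it a minor sixth.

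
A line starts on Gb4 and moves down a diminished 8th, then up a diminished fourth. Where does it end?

Cb4

Down a diminished octave from Gb4: G3 (11 semitones down).
A diminished fourth up from G3 is Cb4.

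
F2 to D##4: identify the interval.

doubly augmented 13th

F to D spans six letter names (F-G-A-B-C-D), plus an octave: a thirteenth.
F2 to D##4 spans 23 semitones — two semitones wider than the major thirteenth (21) — giving a doubly augmented thirteenth.
(Equivalently, a compound doubly augmented sixth: a doubly augmented sixth plus an octave.)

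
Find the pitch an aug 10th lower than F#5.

Db4

Counting three letter names plus an octave down from F lands on D.
Moving 17 semitones down from F#5 (the size of an augmented tenth) reaches Db4.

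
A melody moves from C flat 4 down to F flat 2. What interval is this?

perfect twelfth

Descending from Cb4 to Fb2 is the same interval as ascending Fb2 to Cb4.
F to C spans five letter names (F-G-A-B-C), plus an octave: a twelfth.
The perfect twelfth spans 19 semitones, and Fb2 to Cb4 is exactly 19 semitones — so this is a perfect twelfth.
(Equivalently, a compound perfect fifth: a perfect fifth plus an octave.)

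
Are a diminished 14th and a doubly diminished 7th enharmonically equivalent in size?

21 semitones (diminished fourteenth) vs 8 semitones (doubly diminished seventh): not equal.

No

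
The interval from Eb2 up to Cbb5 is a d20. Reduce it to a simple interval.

Take out 2 octaves (14 from the number): 20 − 14 = 6.
Quality carries through unchanged, so the simple form is a diminished sixth.

d6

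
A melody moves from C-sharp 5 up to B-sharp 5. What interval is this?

major 7th

C to B spans seven letter names (C-D-E-F-G-A-B) — that makes it a seventh of some quality.
The major seventh spans 11 semitones, and C#5 to B#5 is exactly 11 semitones — so this is a major seventh.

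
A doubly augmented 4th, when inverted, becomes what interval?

Inverted interval numbers add to nine, so a fourth pairs with a fifth (4 + 5 = 9).
Quality inverts too: doubly augmented becomes doubly diminished. That makes the inversion a doubly diminished fifth.

doubly diminished fifth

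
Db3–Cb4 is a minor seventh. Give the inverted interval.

major 2nd

The rule of nine gives the new number: 9 − 7 = 2, so a seventh becomes a second.
And minor becomes major under inversion, so we get a major second.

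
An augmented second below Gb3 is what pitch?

The second takes the letter from G down to F.
Moving 3 semitones down from Gb3 (the size of an augmented second) reaches Fbb3.

Fbb3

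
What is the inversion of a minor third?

major sixth

Interval numbers invert to sum to nine: 3 + 6 = 9, so a third inverts to a sixth.
Quality inverts too: minor becomes major. That makes the inversion a major sixth.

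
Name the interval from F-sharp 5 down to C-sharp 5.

Descending from F#5 to C#5 is the same interval as ascending C#5 to F#5.
C to F spans four letter names (C-D-E-F) — that makes it a fourth of some quality.
Counting semitones, C#5→F#5 is 5, which is the perfect fourth.

perfect fourth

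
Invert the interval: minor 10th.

major sixth

First reduce the compound minor tenth to its simple form, a minor third.
The rule of nine gives the new number: 9 − 3 = 6, so a third becomes a sixth.
Quality inverts too: minor becomes major. That makes the inversion a major sixth.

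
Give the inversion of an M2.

m7

Interval numbers invert to sum to nine: 2 + 7 = 9, so a second inverts to a seventh.
Quality inverts too: major becomes minor. That makes the inversion a minor seventh.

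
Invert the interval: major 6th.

minor third

Inverted interval numbers add to nine, so a sixth pairs with a third (6 + 3 = 9).
Quality inverts too: major becomes minor. That makes the inversion a minor third.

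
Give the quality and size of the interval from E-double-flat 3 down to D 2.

Descending from Ebb3 to D2 is the same interval as ascending D2 to Ebb3.
D to E spans two letter names (D-E), plus an octave — that makes it a ninth of some quality.
The major ninth is 14 semitones; here we have 12, two semitones narrower: diminished.

diminished ninth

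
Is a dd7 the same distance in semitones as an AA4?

No

A doubly diminished seventh spans 8 semitones; a doubly augmented fourth spans 7 semitones. They differ by 1.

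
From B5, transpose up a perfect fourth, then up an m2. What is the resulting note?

F6

A perfect fourth up from B5 is E6.
A minor second up from E6 is F6.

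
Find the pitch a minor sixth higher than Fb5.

Dbb6

Counting six letter names up from F lands on D.
A minor sixth spans 8 semitones, so from Fb5 the target pitch is Dbb6.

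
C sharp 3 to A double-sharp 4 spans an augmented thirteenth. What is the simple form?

Take out an octave (7 from the number): 13 − 7 = 6.
That makes an augmented thirteenth a compound augmented sixth — an octave plus an augmented sixth.

A6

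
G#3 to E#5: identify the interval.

M13

G to E spans six letter names (G-A-B-C-D-E), plus an octave: a thirteenth.
G#3 to E#5 is 21 semitones, matching the major thirteenth exactly, so the quality is major.
(Equivalently, a compound major sixth: a major sixth plus an octave.)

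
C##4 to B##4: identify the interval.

M7

C to B spans seven letter names (C-D-E-F-G-A-B) — that makes it a seventh of some quality.
Counting semitones, C##4→B##4 is 11, which is the major seventh.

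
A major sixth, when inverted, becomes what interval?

minor 3rd

The rule of nine gives the new number: 9 − 6 = 3, so a sixth becomes a third.
Quality inverts too: major becomes minor. That makes the inversion a minor third.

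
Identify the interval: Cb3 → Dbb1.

Descending from Cb3 to Dbb1 is the same interval as ascending Dbb1 to Cb3.
D to C spans seven letter names (D-E-F-G-A-B-C), plus an octave — that makes it a fourteenth of some quality.
Dbb1 to Cb3 is 23 semitones, matching the major fourteenth exactly, so the quality is major.
(Equivalently, a compound major seventh: a major seventh plus an octave.)

major 14th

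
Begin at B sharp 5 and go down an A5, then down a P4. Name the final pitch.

B 4

An augmented fifth down from B#5 is E5.
Down a perfect fourth from E5: B4 (5 semitones down).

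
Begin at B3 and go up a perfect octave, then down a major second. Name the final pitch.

A perfect octave up from B3 is B4.
B4 down a major second → A4 (2 semitones).

A4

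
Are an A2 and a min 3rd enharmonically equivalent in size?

Yes

An augmented second = 3 semitones = a minor third; enharmonically equal.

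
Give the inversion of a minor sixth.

Interval numbers invert to sum to nine: 6 + 3 = 9, so a sixth inverts to a third.
And minor becomes major under inversion, so we get a major third.

major third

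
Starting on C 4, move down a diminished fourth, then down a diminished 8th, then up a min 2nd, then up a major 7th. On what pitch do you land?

Down a diminished fourth from C4: G#3 (4 semitones down).
Down a diminished octave from G#3: G##2 (11 semitones down).
A minor second up from G##2 is A#2.
Up a major seventh from A#2: G##3 (11 semitones up).

G double-sharp 3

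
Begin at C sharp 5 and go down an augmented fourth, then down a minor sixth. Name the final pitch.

An augmented fourth down from C#5 is G4.
A minor sixth down from G4 is B3.

B 3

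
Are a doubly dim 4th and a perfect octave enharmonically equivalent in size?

A doubly diminished fourth is 3 semitones but a perfect octave is 12 semitones — different sizes.

No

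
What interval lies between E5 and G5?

minor third

E to G spans three letter names (E-F-G), so the interval is some kind of third.
E5 to G5 is 3 semitones, a half step short of the major third (4), so this is minor.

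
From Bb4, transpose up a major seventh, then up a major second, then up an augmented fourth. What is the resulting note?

A major seventh up from Bb4 is A5.
A5 up a major second → B5 (2 semitones).
An augmented fourth up from B5 is E#6.

E#6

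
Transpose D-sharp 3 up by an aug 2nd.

E-double-sharp 3

Counting two letter names up from D lands on E.
An augmented second spans 3 semitones, so from D#3 the target pitch is E##3.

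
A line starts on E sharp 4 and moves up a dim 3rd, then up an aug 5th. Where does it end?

D sharp 5

E#4 up a diminished third → G4 (2 semitones).
G4 up an augmented fifth → D#5 (8 semitones).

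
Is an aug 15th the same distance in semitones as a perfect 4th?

An augmented fifteenth is 25 semitones but a perfect fourth is 5 semitones — different sizes.

No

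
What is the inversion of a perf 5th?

Interval numbers invert to sum to nine: 5 + 4 = 9, so a fifth inverts to a fourth.
And perfect stays perfect under inversion, so we get a perfect fourth.

perfect 4th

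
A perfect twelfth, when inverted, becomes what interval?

perfect 4th

First reduce the compound perfect twelfth to its simple form, a perfect fifth.
Interval numbers invert to sum to nine: 5 + 4 = 9, so a fifth inverts to a fourth.
The quality also flips — perfect stays perfect — giving a perfect fourth.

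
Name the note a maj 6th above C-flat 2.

A-flat 2

Six letter names up from C: A.
Moving 9 semitones up from Cb2 (the size of a major sixth) reaches Ab2.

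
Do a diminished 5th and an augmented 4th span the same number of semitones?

Both span 6 semitones: a diminished fifth and an augmented fourth are the same chromatic distance.

Yes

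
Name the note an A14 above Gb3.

F#5

Counting seven letter names plus an octave up from G lands on F.
An augmented fourteenth spans 24 semitones, so from Gb3 the target pitch is F#5.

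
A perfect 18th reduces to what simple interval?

Subtracting seven from the interval number removes an octave: 18 − 14 = 4.
So a perfect eighteenth is 2 octaves plus a perfect fourth. The quality is unchanged.

P4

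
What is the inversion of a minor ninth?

First reduce the compound minor ninth to its simple form, a minor second.
Inverted interval numbers add to nine, so a second pairs with a seventh (2 + 7 = 9).
The quality also flips — minor becomes major — giving a major seventh.

major seventh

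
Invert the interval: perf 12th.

First reduce the compound perfect twelfth to its simple form, a perfect fifth.
Inverted interval numbers add to nine, so a fifth pairs with a fourth (5 + 4 = 9).
Quality inverts too: perfect stays perfect. That makes the inversion a perfect fourth.

P4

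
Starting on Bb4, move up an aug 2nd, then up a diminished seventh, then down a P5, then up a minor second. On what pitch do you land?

Up an augmented second from Bb4: C#5 (3 semitones up).
Up a diminished seventh from C#5: Bb5 (9 semitones up).
Bb5 down a perfect fifth → Eb5 (7 semitones).
A minor second up from Eb5 is Fb5.

Fb5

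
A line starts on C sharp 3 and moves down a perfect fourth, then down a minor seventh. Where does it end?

A sharp 1

C#3 down a perfect fourth → G#2 (5 semitones).
A minor seventh down from G#2 is A#1.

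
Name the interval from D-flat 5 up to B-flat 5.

major sixth

D to B spans six letter names (D-E-F-G-A-B) — that makes it a sixth of some quality.
The major sixth spans 9 semitones, and Db5 to Bb5 is exactly 9 semitones — so this is a major sixth.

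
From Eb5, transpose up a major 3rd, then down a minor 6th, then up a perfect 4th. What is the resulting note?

E5

Up a major third from Eb5: G5 (4 semitones up).
Down a minor sixth from G5: B4 (8 semitones down).
B4 up a perfect fourth → E5 (5 semitones).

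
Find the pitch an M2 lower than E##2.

D##2

Two letter names down from E: D.
A major second is 2 semitones; 2 semitones down from E##2 gives D##2.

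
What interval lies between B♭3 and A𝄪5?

B to A spans seven letter names (B-C-D-E-F-G-A), plus an octave, so the interval is some kind of fourteenth.
Bb3 to A##5 spans 25 semitones — two semitones wider than the major fourteenth (23) — giving a doubly augmented fourteenth.
(Equivalently, a compound doubly augmented seventh: a doubly augmented seventh plus an octave.)

AA14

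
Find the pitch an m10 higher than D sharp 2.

The tenth's letter: D up three letter names plus an octave → F.
A minor tenth is 15 semitones; 15 semitones up from D#2 gives F#3.

F sharp 3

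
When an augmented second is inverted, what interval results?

d7

Inverted interval numbers add to nine, so a second pairs with a seventh (2 + 7 = 9).
Quality inverts too: augmented becomes diminished. That makes the inversion a diminished seventh.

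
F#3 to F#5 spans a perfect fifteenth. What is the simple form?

Subtracting seven from the interval number removes an octave: 15 − 7 = 8.
So a perfect fifteenth is an octave plus a perfect octave. The quality is unchanged.

perfect octave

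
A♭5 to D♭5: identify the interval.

Descending from Ab5 to Db5 is the same interval as ascending Db5 to Ab5.
D to A spans five letter names (D-E-F-G-A), so the interval is some kind of fifth.
The perfect fifth spans 7 semitones, and Db5 to Ab5 is exactly 7 semitones — so this is a perfect fifth.

perfect 5th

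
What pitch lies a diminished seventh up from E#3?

D4

Counting seven letter names up from E lands on D.
Moving 9 semitones up from E#3 (the size of a diminished seventh) reaches D4.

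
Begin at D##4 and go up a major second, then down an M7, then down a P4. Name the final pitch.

A major second up from D##4 is E##4.
E##4 down a major seventh → F##3 (11 semitones).
A perfect fourth down from F##3 is C##3.

C##3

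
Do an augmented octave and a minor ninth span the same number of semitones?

Yes

An augmented octave = 13 semitones = a minor ninth; enharmonically equal.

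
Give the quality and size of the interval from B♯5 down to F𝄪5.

Descending from B#5 to F##5 is the same interval as ascending F##5 to B#5.
F to B spans four letter names (F-G-A-B), so the interval is some kind of fourth.
The perfect fourth spans 5 semitones, and F##5 to B#5 is exactly 5 semitones — so this is a perfect fourth.

perfect fourth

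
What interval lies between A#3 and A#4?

A to A is the same letter name, plus an octave — that makes it an octave of some quality.
The perfect octave spans 12 semitones, and A#3 to A#4 is exactly 12 semitones — so this is a perfect octave.

perfect octave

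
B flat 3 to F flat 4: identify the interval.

B to F spans five letter names (B-C-D-E-F), so the interval is some kind of fifth.
Bb3 to Fb4 spans 6 semitones — one semitone narrower than the perfect fifth (7) — giving a diminished fifth.

diminished 5th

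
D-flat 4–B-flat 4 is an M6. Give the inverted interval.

Inverted interval numbers add to nine, so a sixth pairs with a third (6 + 3 = 9).
Quality inverts too: major becomes minor. That makes the inversion a minor third.

m3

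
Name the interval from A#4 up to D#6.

perfect eleventh

A to D spans four letter names (A-B-C-D), plus an octave, so the interval is some kind of eleventh.
Counting semitones, A#4→D#6 is 17, which is the perfect eleventh.
(Equivalently, a compound perfect fourth: a perfect fourth plus an octave.)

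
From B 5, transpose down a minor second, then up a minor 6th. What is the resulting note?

F sharp 6

B5 down a minor second → A#5 (1 semitone).
A minor sixth up from A#5 is F#6.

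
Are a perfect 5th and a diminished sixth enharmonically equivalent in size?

A perfect fifth = 7 semitones = a diminished sixth; enharmonically equal.

Yes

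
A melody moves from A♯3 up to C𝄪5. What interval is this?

A to C spans three letter names (A-B-C), plus an octave — that makes it a tenth of some quality.
A#3 to C##5 is 16 semitones, matching the major tenth exactly, so the quality is major.
(Equivalently, a compound major third: a major third plus an octave.)

major tenth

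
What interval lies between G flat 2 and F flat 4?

G to F spans seven letter names (G-A-B-C-D-E-F), plus an octave: a fourteenth.
Gb2 to Fb4 is 22 semitones, a half step short of the major fourteenth (23), so this is minor.
(Equivalently, a compound minor seventh: a minor seventh plus an octave.)

minor fourteenth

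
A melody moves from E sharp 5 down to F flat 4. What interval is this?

Descending from E#5 to Fb4 is the same interval as ascending Fb4 to E#5.
F to E spans seven letter names (F-G-A-B-C-D-E), so the interval is some kind of seventh.
A major seventh would be 11 semitones; Fb4 to E#5 is 13, two semitones wider, so the interval is doubly augmented.

AA7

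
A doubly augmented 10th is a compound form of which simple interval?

Each octave removed subtracts seven from the number: 10 − 7 = 3.
So a doubly augmented tenth is an octave plus a doubly augmented third. The quality is unchanged.

AA3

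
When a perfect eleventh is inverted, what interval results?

perfect 5th

First reduce the compound perfect eleventh to its simple form, a perfect fourth.
The rule of nine gives the new number: 9 − 4 = 5, so a fourth becomes a fifth.
Quality inverts too: perfect stays perfect. That makes the inversion a perfect fifth.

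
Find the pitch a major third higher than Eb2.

G2

Three letter names up from E: G.
Moving 4 semitones up from Eb2 (the size of a major third) reaches G2.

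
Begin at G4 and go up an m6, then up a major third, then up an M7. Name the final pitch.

Up a minor sixth from G4: Eb5 (8 semitones up).
A major third up from Eb5 is G5.
A major seventh up from G5 is F#6.

F#6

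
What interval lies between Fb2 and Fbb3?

F to F is the same letter name, plus an octave, so the interval is some kind of octave.
The perfect octave is 12 semitones; here we have 11, one semitone narrower: diminished.

d8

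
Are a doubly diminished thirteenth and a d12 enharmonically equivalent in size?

Both span 18 semitones: a doubly diminished thirteenth and a diminished twelfth are the same chromatic distance.

Yes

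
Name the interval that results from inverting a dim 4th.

augmented 5th

Inverted interval numbers add to nine, so a fourth pairs with a fifth (4 + 5 = 9).
And diminished becomes augmented under inversion, so we get an augmented fifth.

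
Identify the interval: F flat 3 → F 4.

F to F is the same letter name, plus an octave: an octave.
The perfect octave is 12 semitones; here we have 13, one semitone wider: augmented.

augmented octave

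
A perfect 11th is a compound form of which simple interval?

Each octave removed subtracts seven from the number: 11 − 7 = 4.
Quality carries through unchanged, so the simple form is a perfect fourth.

perfect 4th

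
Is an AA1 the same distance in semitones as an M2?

Yes

A doubly augmented unison spans 2 semitones, and a major second also spans 2 semitones — they're enharmonic.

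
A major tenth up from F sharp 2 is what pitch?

Counting three letter names plus an octave up from F lands on A.
A major tenth is 16 semitones; 16 semitones up from F#2 gives A#3.

A sharp 3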